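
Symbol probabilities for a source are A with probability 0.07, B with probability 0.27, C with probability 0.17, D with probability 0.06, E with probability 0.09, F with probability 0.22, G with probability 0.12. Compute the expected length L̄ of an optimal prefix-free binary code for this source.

2.64 bits/symbol

Repeatedly combine the two least-probable nodes; the expected code length is the sum of the merged weights.
merge 3/50 + 7/100 → 13/100
merge 9/100 + 3/25 → 21/100
merge 13/100 + 17/100 → 3/10
merge 21/100 + 11/50 → 43/100
merge 27/100 + 3/10 → 57/100
merge 43/100 + 57/100 → 1
L = 13/100 + 21/100 + 3/10 + 43/100 + 57/100 + 1 = 66/25 = 2.64 bits/symbol.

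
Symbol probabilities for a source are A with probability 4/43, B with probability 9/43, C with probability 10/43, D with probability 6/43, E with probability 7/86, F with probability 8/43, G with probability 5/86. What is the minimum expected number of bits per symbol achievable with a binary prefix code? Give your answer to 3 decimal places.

Repeatedly combine the two least-probable nodes; the expected code length is the sum of the merged weights.
merge 5/86 + 7/86 → 6/43
merge 4/43 + 6/43 → 10/43
merge 6/43 + 8/43 → 14/43
merge 9/43 + 10/43 → 19/43
merge 10/43 + 14/43 → 24/43
merge 19/43 + 24/43 → 1
L = 6/43 + 10/43 + 14/43 + 19/43 + 24/43 + 1 = 116/43 ≈ 2.698 bits/symbol.

2.698 bits/symbol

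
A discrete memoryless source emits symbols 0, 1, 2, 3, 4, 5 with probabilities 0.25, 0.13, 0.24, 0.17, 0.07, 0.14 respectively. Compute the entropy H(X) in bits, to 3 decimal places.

H = −Σ pᵢ log₂ pᵢ.
−0.25·log₂(0.25) = 0.5000
−0.13·log₂(0.13) = 0.3826
−0.24·log₂(0.24) = 0.4941
−0.17·log₂(0.17) = 0.4346
−0.07·log₂(0.07) = 0.2686
−0.14·log₂(0.14) = 0.3971
Sum ≈ 2.4770 → 2.477 bits.

2.477 bits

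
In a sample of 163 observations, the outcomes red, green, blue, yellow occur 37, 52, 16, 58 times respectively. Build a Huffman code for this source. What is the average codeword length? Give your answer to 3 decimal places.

1.969 bits/symbol

Probabilities are the counts divided by 163.
Repeatedly combine the two least-probable nodes; the expected code length is the sum of the merged weights.
merge 16/163 + 37/163 → 53/163
merge 52/163 + 53/163 → 105/163
merge 58/163 + 105/163 → 1
L = 53/163 + 105/163 + 1 = 321/163 ≈ 1.969 bits/symbol.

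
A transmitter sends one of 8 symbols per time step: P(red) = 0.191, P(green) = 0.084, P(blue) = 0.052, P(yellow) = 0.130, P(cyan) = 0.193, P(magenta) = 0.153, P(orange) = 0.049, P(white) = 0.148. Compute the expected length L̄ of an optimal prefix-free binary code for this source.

Repeatedly combine the two least-probable nodes; the expected code length is the sum of the merged weights.
merge 49/1000 + 13/250 → 101/1000
merge 21/250 + 101/1000 → 37/200
merge 13/100 + 37/250 → 139/500
merge 153/1000 + 37/200 → 169/500
merge 191/1000 + 193/1000 → 48/125
merge 139/500 + 169/500 → 77/125
merge 48/125 + 77/125 → 1
L = 101/1000 + 37/200 + 139/500 + 169/500 + 48/125 + 77/125 + 1 = 1451/500 = 2.902 bits/symbol.

2.902 bits/symbol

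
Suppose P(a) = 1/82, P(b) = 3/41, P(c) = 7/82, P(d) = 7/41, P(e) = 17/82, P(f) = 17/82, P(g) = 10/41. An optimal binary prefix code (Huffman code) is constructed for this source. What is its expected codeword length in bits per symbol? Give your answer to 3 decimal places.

Repeatedly combine the two least-probable nodes; the expected code length is the sum of the merged weights.
merge 1/82 + 3/41 → 7/82
merge 7/82 + 7/82 → 7/41
merge 7/41 + 7/41 → 14/41
merge 17/82 + 17/82 → 17/41
merge 10/41 + 14/41 → 24/41
merge 17/41 + 24/41 → 1
L = 7/82 + 7/41 + 14/41 + 17/41 + 24/41 + 1 = 213/82 ≈ 2.598 bits/symbol.

2.598 bits/symbol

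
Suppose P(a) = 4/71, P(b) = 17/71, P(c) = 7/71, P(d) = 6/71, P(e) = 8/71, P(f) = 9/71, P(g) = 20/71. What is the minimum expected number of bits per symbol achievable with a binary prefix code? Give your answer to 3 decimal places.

2.620 bits/symbol

Repeatedly combine the two least-probable nodes; the expected code length is the sum of the merged weights.
merge 4/71 + 6/71 → 10/71
merge 7/71 + 8/71 → 15/71
merge 9/71 + 10/71 → 19/71
merge 15/71 + 17/71 → 32/71
merge 19/71 + 20/71 → 39/71
merge 32/71 + 39/71 → 1
L = 10/71 + 15/71 + 19/71 + 32/71 + 39/71 + 1 = 186/71 ≈ 2.620 bits/symbol.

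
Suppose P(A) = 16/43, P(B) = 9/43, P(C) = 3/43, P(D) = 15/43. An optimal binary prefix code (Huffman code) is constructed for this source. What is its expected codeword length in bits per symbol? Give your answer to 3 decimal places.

1.907 bits/symbol

Repeatedly combine the two least-probable nodes; the expected code length is the sum of the merged weights.
merge 3/43 + 9/43 → 12/43
merge 12/43 + 15/43 → 27/43
merge 16/43 + 27/43 → 1
L = 12/43 + 27/43 + 1 = 82/43 ≈ 1.907 bits/symbol.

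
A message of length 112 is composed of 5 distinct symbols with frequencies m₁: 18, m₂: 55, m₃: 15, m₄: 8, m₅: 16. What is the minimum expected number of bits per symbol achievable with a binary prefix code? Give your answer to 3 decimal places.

2.018 bits/symbol

Probabilities are the counts divided by 112.
Repeatedly combine the two least-probable nodes; the expected code length is the sum of the merged weights.
merge 1/14 + 15/112 → 23/112
merge 1/7 + 9/56 → 17/56
merge 23/112 + 17/56 → 57/112
merge 55/112 + 57/112 → 1
L = 23/112 + 17/56 + 57/112 + 1 = 113/56 ≈ 2.018 bits/symbol.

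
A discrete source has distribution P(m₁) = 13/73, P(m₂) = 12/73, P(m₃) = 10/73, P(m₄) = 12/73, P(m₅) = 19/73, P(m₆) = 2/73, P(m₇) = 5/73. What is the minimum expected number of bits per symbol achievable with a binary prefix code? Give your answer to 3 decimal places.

2.658 bits/symbol

Repeatedly combine the two least-probable nodes; the expected code length is the sum of the merged weights.
merge 2/73 + 5/73 → 7/73
merge 7/73 + 10/73 → 17/73
merge 12/73 + 12/73 → 24/73
merge 13/73 + 17/73 → 30/73
merge 19/73 + 24/73 → 43/73
merge 30/73 + 43/73 → 1
L = 7/73 + 17/73 + 24/73 + 30/73 + 43/73 + 1 = 194/73 ≈ 2.658 bits/symbol.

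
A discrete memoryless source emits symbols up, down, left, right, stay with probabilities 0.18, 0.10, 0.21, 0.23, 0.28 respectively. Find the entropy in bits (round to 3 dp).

H = −Σ pᵢ log₂ pᵢ.
−0.18·log₂(0.18) = 0.4453
−0.10·log₂(0.10) = 0.3322
−0.21·log₂(0.21) = 0.4728
−0.23·log₂(0.23) = 0.4877
−0.28·log₂(0.28) = 0.5142
Sum ≈ 2.2522 → 2.252 bits.

2.252 bits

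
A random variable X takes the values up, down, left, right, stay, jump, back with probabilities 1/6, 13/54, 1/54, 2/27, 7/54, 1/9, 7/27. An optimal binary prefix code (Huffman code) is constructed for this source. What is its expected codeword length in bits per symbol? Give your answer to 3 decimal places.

Repeatedly combine the two least-probable nodes; the expected code length is the sum of the merged weights.
merge 1/54 + 2/27 → 5/54
merge 5/54 + 1/9 → 11/54
merge 7/54 + 1/6 → 8/27
merge 11/54 + 13/54 → 4/9
merge 7/27 + 8/27 → 5/9
merge 4/9 + 5/9 → 1
L = 5/54 + 11/54 + 8/27 + 4/9 + 5/9 + 1 = 70/27 ≈ 2.593 bits/symbol.

2.593 bits/symbol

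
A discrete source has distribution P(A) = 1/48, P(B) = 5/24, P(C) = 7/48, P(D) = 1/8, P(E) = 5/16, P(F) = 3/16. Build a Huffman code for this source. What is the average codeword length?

2.4375 bits/symbol

Repeatedly combine the two least-probable nodes; the expected code length is the sum of the merged weights.
merge 1/48 + 1/8 → 7/48
merge 7/48 + 7/48 → 7/24
merge 3/16 + 5/24 → 19/48
merge 7/24 + 5/16 → 29/48
merge 19/48 + 29/48 → 1
L = 7/48 + 7/24 + 19/48 + 29/48 + 1 = 39/16 = 2.4375 bits/symbol.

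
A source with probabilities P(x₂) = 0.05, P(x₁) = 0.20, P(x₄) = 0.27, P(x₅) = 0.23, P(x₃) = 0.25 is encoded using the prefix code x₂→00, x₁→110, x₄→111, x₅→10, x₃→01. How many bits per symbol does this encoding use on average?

2.47 bits/symbol

L̄ = Σ pᵢ·ℓᵢ = 0.05·2 + 0.20·3 + 0.27·3 + 0.23·2 + 0.25·2 = 2.47 bits/symbol.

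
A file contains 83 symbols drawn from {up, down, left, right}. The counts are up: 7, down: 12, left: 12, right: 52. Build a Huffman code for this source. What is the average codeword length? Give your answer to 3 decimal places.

1.602 bits/symbol

Probabilities are the counts divided by 83.
Repeatedly combine the two least-probable nodes; the expected code length is the sum of the merged weights.
merge 7/83 + 12/83 → 19/83
merge 12/83 + 19/83 → 31/83
merge 31/83 + 52/83 → 1
L = 19/83 + 31/83 + 1 = 133/83 ≈ 1.602 bits/symbol.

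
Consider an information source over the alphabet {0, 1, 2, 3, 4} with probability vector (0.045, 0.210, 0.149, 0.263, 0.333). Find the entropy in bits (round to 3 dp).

H = −Σ pᵢ log₂ pᵢ.
−0.045·log₂(0.045) = 0.2013
−0.210·log₂(0.210) = 0.4728
−0.149·log₂(0.149) = 0.4092
−0.263·log₂(0.263) = 0.5068
−0.333·log₂(0.333) = 0.5283
Sum ≈ 2.1184 → 2.118 bits.

2.118 bits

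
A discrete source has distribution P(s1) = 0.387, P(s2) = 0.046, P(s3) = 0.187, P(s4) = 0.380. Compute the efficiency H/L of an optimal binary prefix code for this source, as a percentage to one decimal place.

93.0%

Entropy H = −Σ p log₂ p ≈ 1.7172 bits.
Huffman merges: 23/500+187/1000→233/1000; 233/1000+19/50→613/1000; 387/1000+613/1000→1. L = 923/500 ≈ 1.8460.
Efficiency = H/L = 1.7172/1.8460 = 93.0%.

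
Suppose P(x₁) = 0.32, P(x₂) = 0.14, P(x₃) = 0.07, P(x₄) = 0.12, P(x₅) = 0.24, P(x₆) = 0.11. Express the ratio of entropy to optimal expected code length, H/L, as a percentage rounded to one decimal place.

Entropy H = −Σ p log₂ p ≈ 2.4032 bits.
Huffman merges: 7/100+11/100→9/50; 3/25+7/50→13/50; 9/50+6/25→21/50; 13/50+8/25→29/50; 21/50+29/50→1. L = 61/25 ≈ 2.4400.
Efficiency = H/L = 2.4032/2.4400 = 98.5%.

98.5%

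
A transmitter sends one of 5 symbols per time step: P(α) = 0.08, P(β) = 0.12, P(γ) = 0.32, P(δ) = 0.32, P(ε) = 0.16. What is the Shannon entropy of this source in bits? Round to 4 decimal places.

2.1337 bits

H = −Σ pᵢ log₂ pᵢ.
−0.08·log₂(0.08) = 0.2915
−0.12·log₂(0.12) = 0.3671
−0.32·log₂(0.32) = 0.5260
−0.32·log₂(0.32) = 0.5260
−0.16·log₂(0.16) = 0.4230
Sum ≈ 2.1337 → 2.1337 bits.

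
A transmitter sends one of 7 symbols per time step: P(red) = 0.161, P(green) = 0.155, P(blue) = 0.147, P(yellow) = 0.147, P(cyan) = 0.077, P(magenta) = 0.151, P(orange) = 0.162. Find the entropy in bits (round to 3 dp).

2.776 bits

H = −Σ pᵢ log₂ pᵢ.
−0.161·log₂(0.161) = 0.4242
−0.155·log₂(0.155) = 0.4169
−0.147·log₂(0.147) = 0.4066
−0.147·log₂(0.147) = 0.4066
−0.077·log₂(0.077) = 0.2848
−0.151·log₂(0.151) = 0.4118
−0.162·log₂(0.162) = 0.4254
Sum ≈ 2.7764 → 2.776 bits.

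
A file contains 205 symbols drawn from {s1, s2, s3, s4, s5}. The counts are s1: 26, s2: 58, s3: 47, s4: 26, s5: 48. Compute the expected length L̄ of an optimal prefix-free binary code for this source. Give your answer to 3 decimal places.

2.254 bits/symbol

Probabilities are the counts divided by 205.
Repeatedly combine the two least-probable nodes; the expected code length is the sum of the merged weights.
merge 26/205 + 26/205 → 52/205
merge 47/205 + 48/205 → 19/41
merge 52/205 + 58/205 → 22/41
merge 19/41 + 22/41 → 1
L = 52/205 + 19/41 + 22/41 + 1 = 462/205 ≈ 2.254 bits/symbol.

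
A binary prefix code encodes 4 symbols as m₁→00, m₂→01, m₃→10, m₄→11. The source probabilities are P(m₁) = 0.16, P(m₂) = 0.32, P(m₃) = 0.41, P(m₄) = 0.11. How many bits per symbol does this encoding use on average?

2 bits/symbol

L̄ = Σ pᵢ·ℓᵢ = 0.16·2 + 0.32·2 + 0.41·2 + 0.11·2 = 2 bits/symbol.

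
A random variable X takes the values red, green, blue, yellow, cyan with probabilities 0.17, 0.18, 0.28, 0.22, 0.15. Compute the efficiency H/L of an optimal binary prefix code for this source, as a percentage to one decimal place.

Entropy H = −Σ p log₂ p ≈ 2.2852 bits.
Huffman merges: 3/20+17/100→8/25; 9/50+11/50→2/5; 7/25+8/25→3/5; 2/5+3/5→1. L = 58/25 ≈ 2.3200.
Efficiency = H/L = 2.2852/2.3200 = 98.5%.

98.5%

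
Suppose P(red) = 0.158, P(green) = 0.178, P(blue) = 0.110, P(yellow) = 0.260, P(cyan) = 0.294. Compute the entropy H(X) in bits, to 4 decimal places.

H = −Σ pᵢ log₂ pᵢ.
−0.158·log₂(0.158) = 0.4206
−0.178·log₂(0.178) = 0.4432
−0.110·log₂(0.110) = 0.3503
−0.260·log₂(0.260) = 0.5053
−0.294·log₂(0.294) = 0.5192
Sum ≈ 2.2386 → 2.2386 bits.

2.2386 bits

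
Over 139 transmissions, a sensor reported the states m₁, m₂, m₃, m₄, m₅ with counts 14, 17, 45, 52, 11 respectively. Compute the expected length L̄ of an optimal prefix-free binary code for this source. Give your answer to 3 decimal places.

2.108 bits/symbol

Probabilities are the counts divided by 139.
Repeatedly combine the two least-probable nodes; the expected code length is the sum of the merged weights.
merge 11/139 + 14/139 → 25/139
merge 17/139 + 25/139 → 42/139
merge 42/139 + 45/139 → 87/139
merge 52/139 + 87/139 → 1
L = 25/139 + 42/139 + 87/139 + 1 = 293/139 ≈ 2.108 bits/symbol.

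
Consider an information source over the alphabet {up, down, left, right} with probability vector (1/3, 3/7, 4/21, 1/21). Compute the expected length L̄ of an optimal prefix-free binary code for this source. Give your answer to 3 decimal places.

Repeatedly combine the two least-probable nodes; the expected code length is the sum of the merged weights.
merge 1/21 + 4/21 → 5/21
merge 5/21 + 1/3 → 4/7
merge 3/7 + 4/7 → 1
L = 5/21 + 4/7 + 1 = 38/21 ≈ 1.810 bits/symbol.

1.810 bits/symbol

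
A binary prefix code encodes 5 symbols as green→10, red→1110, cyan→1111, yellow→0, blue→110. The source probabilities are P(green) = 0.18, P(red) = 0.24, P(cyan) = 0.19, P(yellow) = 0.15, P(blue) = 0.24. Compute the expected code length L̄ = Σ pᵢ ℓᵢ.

2.95 bits/symbol

L̄ = Σ pᵢ·ℓᵢ = 0.18·2 + 0.24·4 + 0.19·4 + 0.15·1 + 0.24·3 = 2.95 bits/symbol.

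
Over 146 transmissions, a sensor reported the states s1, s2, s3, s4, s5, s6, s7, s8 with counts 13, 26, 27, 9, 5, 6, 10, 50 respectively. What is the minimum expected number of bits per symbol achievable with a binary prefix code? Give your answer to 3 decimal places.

Probabilities are the counts divided by 146.
Repeatedly combine the two least-probable nodes; the expected code length is the sum of the merged weights.
merge 5/146 + 3/73 → 11/146
merge 9/146 + 5/73 → 19/146
merge 11/146 + 13/146 → 12/73
merge 19/146 + 12/73 → 43/146
merge 13/73 + 27/146 → 53/146
merge 43/146 + 25/73 → 93/146
merge 53/146 + 93/146 → 1
L = 11/146 + 19/146 + 12/73 + 43/146 + 53/146 + 93/146 + 1 = 389/146 ≈ 2.664 bits/symbol.

2.664 bits/symbol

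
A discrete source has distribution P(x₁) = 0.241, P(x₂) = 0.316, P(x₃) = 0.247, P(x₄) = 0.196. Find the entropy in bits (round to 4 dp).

1.9791 bits

H = −Σ pᵢ log₂ pᵢ.
−0.241·log₂(0.241) = 0.4947
−0.316·log₂(0.316) = 0.5252
−0.247·log₂(0.247) = 0.4983
−0.196·log₂(0.196) = 0.4608
Sum ≈ 1.9791 → 1.9791 bits.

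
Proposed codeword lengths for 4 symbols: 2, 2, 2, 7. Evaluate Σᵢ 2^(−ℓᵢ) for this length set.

0.7578125

With common denominator 2^7 = 128: Σ 2^(−ℓᵢ) = 32/128 + 32/128 + 32/128 + 1/128 = 97/128 = 0.7578125.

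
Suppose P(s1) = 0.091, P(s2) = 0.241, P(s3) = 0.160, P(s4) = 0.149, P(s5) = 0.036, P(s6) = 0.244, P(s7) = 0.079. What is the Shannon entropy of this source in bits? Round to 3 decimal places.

2.600 bits

H = −Σ pᵢ log₂ pᵢ.
−0.091·log₂(0.091) = 0.3147
−0.241·log₂(0.241) = 0.4947
−0.160·log₂(0.160) = 0.4230
−0.149·log₂(0.149) = 0.4092
−0.036·log₂(0.036) = 0.1727
−0.244·log₂(0.244) = 0.4966
−0.079·log₂(0.079) = 0.2893
Sum ≈ 2.6002 → 2.600 bits.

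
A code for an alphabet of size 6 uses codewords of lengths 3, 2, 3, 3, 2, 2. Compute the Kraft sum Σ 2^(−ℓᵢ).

With common denominator 2^3 = 8: Σ 2^(−ℓᵢ) = 1/8 + 2/8 + 1/8 + 1/8 + 2/8 + 2/8 = 9/8 = 1.125.

1.125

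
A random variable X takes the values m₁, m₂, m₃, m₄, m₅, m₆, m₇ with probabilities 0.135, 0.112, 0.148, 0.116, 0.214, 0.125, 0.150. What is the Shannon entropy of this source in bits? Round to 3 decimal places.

H = −Σ pᵢ log₂ pᵢ.
−0.135·log₂(0.135) = 0.3900
−0.112·log₂(0.112) = 0.3537
−0.148·log₂(0.148) = 0.4079
−0.116·log₂(0.116) = 0.3605
−0.214·log₂(0.214) = 0.4760
−0.125·log₂(0.125) = 0.3750
−0.150·log₂(0.150) = 0.4105
Sum ≈ 2.7737 → 2.774 bits.

2.774 bits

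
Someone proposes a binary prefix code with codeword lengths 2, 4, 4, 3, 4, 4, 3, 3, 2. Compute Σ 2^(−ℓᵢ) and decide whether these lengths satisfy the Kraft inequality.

With common denominator 2^4 = 16: Σ 2^(−ℓᵢ) = 4/16 + 1/16 + 1/16 + 2/16 + 1/16 + 1/16 + 2/16 + 2/16 + 4/16 = 18/16 = 1.125.
Kraft's inequality requires Σ ≤ 1; here Σ = 1.125 > 1, so no such prefix code exists.

1.125; no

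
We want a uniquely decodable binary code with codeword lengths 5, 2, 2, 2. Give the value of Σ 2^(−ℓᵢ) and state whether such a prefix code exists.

0.78125; yes

With common denominator 2^5 = 32: Σ 2^(−ℓᵢ) = 1/32 + 8/32 + 8/32 + 8/32 = 25/32 = 0.78125.
Kraft's inequality requires Σ ≤ 1; here Σ = 0.78125 ≤ 1, so such a prefix code exists.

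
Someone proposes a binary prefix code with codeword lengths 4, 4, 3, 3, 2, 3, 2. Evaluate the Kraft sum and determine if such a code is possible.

With common denominator 2^4 = 16: Σ 2^(−ℓᵢ) = 1/16 + 1/16 + 2/16 + 2/16 + 4/16 + 2/16 + 4/16 = 16/16 = 1.
Kraft's inequality requires Σ ≤ 1; here Σ = 1 ≤ 1, so such a prefix code exists.

1; yes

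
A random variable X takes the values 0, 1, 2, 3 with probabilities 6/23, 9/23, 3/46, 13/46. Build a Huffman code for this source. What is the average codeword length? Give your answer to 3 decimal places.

1.935 bits/symbol

Repeatedly combine the two least-probable nodes; the expected code length is the sum of the merged weights.
merge 3/46 + 6/23 → 15/46
merge 13/46 + 15/46 → 14/23
merge 9/23 + 14/23 → 1
L = 15/46 + 14/23 + 1 = 89/46 ≈ 1.935 bits/symbol.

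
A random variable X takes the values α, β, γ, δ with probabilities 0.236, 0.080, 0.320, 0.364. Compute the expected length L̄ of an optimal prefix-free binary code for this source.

Repeatedly combine the two least-probable nodes; the expected code length is the sum of the merged weights.
merge 2/25 + 59/250 → 79/250
merge 79/250 + 8/25 → 159/250
merge 91/250 + 159/250 → 1
L = 79/250 + 159/250 + 1 = 244/125 = 1.952 bits/symbol.

1.952 bits/symbol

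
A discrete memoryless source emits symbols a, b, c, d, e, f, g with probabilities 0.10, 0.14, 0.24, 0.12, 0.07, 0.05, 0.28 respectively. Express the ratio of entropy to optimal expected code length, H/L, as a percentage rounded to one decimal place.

99.6%

Entropy H = −Σ p log₂ p ≈ 2.5894 bits.
Huffman merges: 1/20+7/100→3/25; 1/10+3/25→11/50; 3/25+7/50→13/50; 11/50+6/25→23/50; 13/50+7/25→27/50; 23/50+27/50→1. L = 13/5 ≈ 2.6000.
Efficiency = H/L = 2.5894/2.6000 = 99.6%.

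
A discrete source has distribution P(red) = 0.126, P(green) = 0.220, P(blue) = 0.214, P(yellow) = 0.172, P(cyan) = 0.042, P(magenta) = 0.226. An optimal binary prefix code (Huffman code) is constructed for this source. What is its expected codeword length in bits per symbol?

Repeatedly combine the two least-probable nodes; the expected code length is the sum of the merged weights.
merge 21/500 + 63/500 → 21/125
merge 21/125 + 43/250 → 17/50
merge 107/500 + 11/50 → 217/500
merge 113/500 + 17/50 → 283/500
merge 217/500 + 283/500 → 1
L = 21/125 + 17/50 + 217/500 + 283/500 + 1 = 627/250 = 2.508 bits/symbol.

2.508 bits/symbol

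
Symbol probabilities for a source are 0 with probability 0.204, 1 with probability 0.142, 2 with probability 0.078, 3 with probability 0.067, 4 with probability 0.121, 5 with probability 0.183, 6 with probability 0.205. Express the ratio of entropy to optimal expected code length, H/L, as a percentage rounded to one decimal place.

98.8%

Entropy H = −Σ p log₂ p ≈ 2.7018 bits.
Huffman merges: 67/1000+39/500→29/200; 121/1000+71/500→263/1000; 29/200+183/1000→41/125; 51/250+41/200→409/1000; 263/1000+41/125→591/1000; 409/1000+591/1000→1. L = 342/125 ≈ 2.7360.
Efficiency = H/L = 2.7018/2.7360 = 98.8%.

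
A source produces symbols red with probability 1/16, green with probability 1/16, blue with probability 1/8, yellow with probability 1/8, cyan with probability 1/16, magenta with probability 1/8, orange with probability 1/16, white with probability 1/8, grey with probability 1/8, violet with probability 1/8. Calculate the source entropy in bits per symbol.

Each probability is a power of 1/2, so log₂(1/p) is an integer.
H = Σ p·log₂(1/p) = 1/16·4 + 1/16·4 + 1/8·3 + 1/8·3 + 1/16·4 + 1/8·3 + 1/16·4 + 1/8·3 + 1/8·3 + 1/8·3 = 3.25 bits.

3.25 bits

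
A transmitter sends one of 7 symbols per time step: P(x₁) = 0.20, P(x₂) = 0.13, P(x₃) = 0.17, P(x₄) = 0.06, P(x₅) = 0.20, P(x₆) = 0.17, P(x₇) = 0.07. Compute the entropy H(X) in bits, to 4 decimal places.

H = −Σ pᵢ log₂ pᵢ.
−0.20·log₂(0.20) = 0.4644
−0.13·log₂(0.13) = 0.3826
−0.17·log₂(0.17) = 0.4346
−0.06·log₂(0.06) = 0.2435
−0.20·log₂(0.20) = 0.4644
−0.17·log₂(0.17) = 0.4346
−0.07·log₂(0.07) = 0.2686
Sum ≈ 2.6927 → 2.6927 bits.

2.6927 bits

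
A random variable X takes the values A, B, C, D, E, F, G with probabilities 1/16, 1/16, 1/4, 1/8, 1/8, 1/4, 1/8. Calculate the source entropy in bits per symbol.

Each probability is a power of 1/2, so log₂(1/p) is an integer.
H = Σ p·log₂(1/p) = 1/16·4 + 1/16·4 + 1/4·2 + 1/8·3 + 1/8·3 + 1/4·2 + 1/8·3 = 2.625 bits.

2.625 bits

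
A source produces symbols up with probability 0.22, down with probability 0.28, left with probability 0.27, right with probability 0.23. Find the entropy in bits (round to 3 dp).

1.992 bits

H = −Σ pᵢ log₂ pᵢ.
−0.22·log₂(0.22) = 0.4806
−0.28·log₂(0.28) = 0.5142
−0.27·log₂(0.27) = 0.5100
−0.23·log₂(0.23) = 0.4877
Sum ≈ 1.9925 → 1.992 bits.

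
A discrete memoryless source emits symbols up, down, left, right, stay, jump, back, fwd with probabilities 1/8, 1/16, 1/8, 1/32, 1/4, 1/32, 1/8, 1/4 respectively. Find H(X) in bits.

2.6875 bits

Each probability is a power of 1/2, so log₂(1/p) is an integer.
H = Σ p·log₂(1/p) = 1/8·3 + 1/16·4 + 1/8·3 + 1/32·5 + 1/4·2 + 1/32·5 + 1/8·3 + 1/4·2 = 2.6875 bits.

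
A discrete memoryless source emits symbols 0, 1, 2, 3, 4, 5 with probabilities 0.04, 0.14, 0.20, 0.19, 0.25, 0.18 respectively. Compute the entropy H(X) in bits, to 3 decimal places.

2.448 bits

H = −Σ pᵢ log₂ pᵢ.
−0.04·log₂(0.04) = 0.1858
−0.14·log₂(0.14) = 0.3971
−0.20·log₂(0.20) = 0.4644
−0.19·log₂(0.19) = 0.4552
−0.25·log₂(0.25) = 0.5000
−0.18·log₂(0.18) = 0.4453
Sum ≈ 2.4478 → 2.448 bits.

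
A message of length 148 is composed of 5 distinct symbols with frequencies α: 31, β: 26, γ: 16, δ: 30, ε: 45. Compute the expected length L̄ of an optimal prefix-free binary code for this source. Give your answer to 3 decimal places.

2.284 bits/symbol

Probabilities are the counts divided by 148.
Repeatedly combine the two least-probable nodes; the expected code length is the sum of the merged weights.
merge 4/37 + 13/74 → 21/74
merge 15/74 + 31/148 → 61/148
merge 21/74 + 45/148 → 87/148
merge 61/148 + 87/148 → 1
L = 21/74 + 61/148 + 87/148 + 1 = 169/74 ≈ 2.284 bits/symbol.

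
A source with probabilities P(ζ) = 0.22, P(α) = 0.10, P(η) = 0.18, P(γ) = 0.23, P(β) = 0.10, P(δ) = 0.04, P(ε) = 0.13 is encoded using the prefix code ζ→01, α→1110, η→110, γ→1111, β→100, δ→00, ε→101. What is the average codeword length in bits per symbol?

3.07 bits/symbol

L̄ = Σ pᵢ·ℓᵢ = 0.22·2 + 0.10·4 + 0.18·3 + 0.23·4 + 0.10·3 + 0.04·2 + 0.13·3 = 3.07 bits/symbol.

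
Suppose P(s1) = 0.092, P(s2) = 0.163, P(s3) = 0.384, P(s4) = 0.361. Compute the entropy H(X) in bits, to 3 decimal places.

H = −Σ pᵢ log₂ pᵢ.
−0.092·log₂(0.092) = 0.3167
−0.163·log₂(0.163) = 0.4266
−0.384·log₂(0.384) = 0.5302
−0.361·log₂(0.361) = 0.5306
Sum ≈ 1.8041 → 1.804 bits.

1.804 bits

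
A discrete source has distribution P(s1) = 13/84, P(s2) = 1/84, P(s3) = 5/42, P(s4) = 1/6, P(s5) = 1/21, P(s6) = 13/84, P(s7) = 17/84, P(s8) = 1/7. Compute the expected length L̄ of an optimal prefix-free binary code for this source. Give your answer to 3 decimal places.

Repeatedly combine the two least-probable nodes; the expected code length is the sum of the merged weights.
merge 1/84 + 1/21 → 5/84
merge 5/84 + 5/42 → 5/28
merge 1/7 + 13/84 → 25/84
merge 13/84 + 1/6 → 9/28
merge 5/28 + 17/84 → 8/21
merge 25/84 + 9/28 → 13/21
merge 8/21 + 13/21 → 1
L = 5/84 + 5/28 + 25/84 + 9/28 + 8/21 + 13/21 + 1 = 20/7 ≈ 2.857 bits/symbol.

2.857 bits/symbol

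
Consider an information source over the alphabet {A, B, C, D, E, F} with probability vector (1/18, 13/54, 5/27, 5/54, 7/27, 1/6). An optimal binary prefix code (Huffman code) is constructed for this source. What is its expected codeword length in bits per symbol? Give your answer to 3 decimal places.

2.463 bits/symbol

Repeatedly combine the two least-probable nodes; the expected code length is the sum of the merged weights.
merge 1/18 + 5/54 → 4/27
merge 4/27 + 1/6 → 17/54
merge 5/27 + 13/54 → 23/54
merge 7/27 + 17/54 → 31/54
merge 23/54 + 31/54 → 1
L = 4/27 + 17/54 + 23/54 + 31/54 + 1 = 133/54 ≈ 2.463 bits/symbol.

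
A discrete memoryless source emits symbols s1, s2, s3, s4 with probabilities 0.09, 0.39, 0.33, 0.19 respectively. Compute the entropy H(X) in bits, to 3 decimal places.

1.825 bits

H = −Σ pᵢ log₂ pᵢ.
−0.09·log₂(0.09) = 0.3127
−0.39·log₂(0.39) = 0.5298
−0.33·log₂(0.33) = 0.5278
−0.19·log₂(0.19) = 0.4552
Sum ≈ 1.8255 → 1.825 bits.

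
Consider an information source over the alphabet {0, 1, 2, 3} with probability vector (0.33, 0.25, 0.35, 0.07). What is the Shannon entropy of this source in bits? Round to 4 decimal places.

1.8265 bits

H = −Σ pᵢ log₂ pᵢ.
−0.33·log₂(0.33) = 0.5278
−0.25·log₂(0.25) = 0.5000
−0.35·log₂(0.35) = 0.5301
−0.07·log₂(0.07) = 0.2686
Sum ≈ 1.8265 → 1.8265 bits.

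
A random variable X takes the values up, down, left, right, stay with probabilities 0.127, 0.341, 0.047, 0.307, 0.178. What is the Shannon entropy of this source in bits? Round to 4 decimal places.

H = −Σ pᵢ log₂ pᵢ.
−0.127·log₂(0.127) = 0.3781
−0.341·log₂(0.341) = 0.5293
−0.047·log₂(0.047) = 0.2073
−0.307·log₂(0.307) = 0.5230
−0.178·log₂(0.178) = 0.4432
Sum ≈ 2.0810 → 2.0810 bits.

2.0810 bits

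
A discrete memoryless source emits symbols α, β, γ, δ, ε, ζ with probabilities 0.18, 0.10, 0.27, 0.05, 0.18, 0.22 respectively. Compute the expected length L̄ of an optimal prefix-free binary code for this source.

Repeatedly combine the two least-probable nodes; the expected code length is the sum of the merged weights.
merge 1/20 + 1/10 → 3/20
merge 3/20 + 9/50 → 33/100
merge 9/50 + 11/50 → 2/5
merge 27/100 + 33/100 → 3/5
merge 2/5 + 3/5 → 1
L = 3/20 + 33/100 + 2/5 + 3/5 + 1 = 62/25 = 2.48 bits/symbol.

2.48 bits/symbol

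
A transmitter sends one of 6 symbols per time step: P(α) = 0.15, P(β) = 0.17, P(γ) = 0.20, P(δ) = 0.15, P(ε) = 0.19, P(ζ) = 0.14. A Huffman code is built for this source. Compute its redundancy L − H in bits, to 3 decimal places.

Entropy H = −Σ p log₂ p ≈ 2.5724 bits.
Huffman merges: 7/50+3/20→29/100; 3/20+17/100→8/25; 19/100+1/5→39/100; 29/100+8/25→61/100; 39/100+61/100→1. L = 261/100 ≈ 2.6100.
L − H = 2.6100 − 2.5724 = 0.038 bits.

0.038 bits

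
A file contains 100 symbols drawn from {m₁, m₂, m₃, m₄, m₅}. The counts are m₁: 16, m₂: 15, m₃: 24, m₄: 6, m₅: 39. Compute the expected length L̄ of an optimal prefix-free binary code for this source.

2.19 bits/symbol

Probabilities are the counts divided by 100.
Repeatedly combine the two least-probable nodes; the expected code length is the sum of the merged weights.
merge 3/50 + 3/20 → 21/100
merge 4/25 + 21/100 → 37/100
merge 6/25 + 37/100 → 61/100
merge 39/100 + 61/100 → 1
L = 21/100 + 37/100 + 61/100 + 1 = 219/100 = 2.19 bits/symbol.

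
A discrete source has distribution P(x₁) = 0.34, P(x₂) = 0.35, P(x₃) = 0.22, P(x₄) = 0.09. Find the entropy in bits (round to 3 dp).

1.853 bits

H = −Σ pᵢ log₂ pᵢ.
−0.34·log₂(0.34) = 0.5292
−0.35·log₂(0.35) = 0.5301
−0.22·log₂(0.22) = 0.4806
−0.09·log₂(0.09) = 0.3127
Sum ≈ 1.8525 → 1.853 bits.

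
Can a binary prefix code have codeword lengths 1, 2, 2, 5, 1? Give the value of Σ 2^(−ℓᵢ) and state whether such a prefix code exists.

With common denominator 2^5 = 32: Σ 2^(−ℓᵢ) = 16/32 + 8/32 + 8/32 + 1/32 + 16/32 = 49/32 = 1.53125.
Kraft's inequality requires Σ ≤ 1; here Σ = 1.53125 > 1, so no such prefix code exists.

1.53125; no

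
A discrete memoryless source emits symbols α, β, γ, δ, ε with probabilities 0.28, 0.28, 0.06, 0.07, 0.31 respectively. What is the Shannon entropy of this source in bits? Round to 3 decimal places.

H = −Σ pᵢ log₂ pᵢ.
−0.28·log₂(0.28) = 0.5142
−0.28·log₂(0.28) = 0.5142
−0.06·log₂(0.06) = 0.2435
−0.07·log₂(0.07) = 0.2686
−0.31·log₂(0.31) = 0.5238
Sum ≈ 2.0643 → 2.064 bits.

2.064 bits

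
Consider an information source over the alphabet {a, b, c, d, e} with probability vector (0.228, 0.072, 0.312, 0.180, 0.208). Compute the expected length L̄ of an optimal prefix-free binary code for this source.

2.252 bits/symbol

Repeatedly combine the two least-probable nodes; the expected code length is the sum of the merged weights.
merge 9/125 + 9/50 → 63/250
merge 26/125 + 57/250 → 109/250
merge 63/250 + 39/125 → 141/250
merge 109/250 + 141/250 → 1
L = 63/250 + 109/250 + 141/250 + 1 = 563/250 = 2.252 bits/symbol.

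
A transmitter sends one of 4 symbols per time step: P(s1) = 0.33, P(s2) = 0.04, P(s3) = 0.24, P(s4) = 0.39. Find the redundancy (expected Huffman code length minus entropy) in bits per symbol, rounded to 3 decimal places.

Entropy H = −Σ p log₂ p ≈ 1.7375 bits.
Huffman merges: 1/25+6/25→7/25; 7/25+33/100→61/100; 39/100+61/100→1. L = 189/100 ≈ 1.8900.
L − H = 1.8900 − 1.7375 = 0.152 bits.

0.152 bits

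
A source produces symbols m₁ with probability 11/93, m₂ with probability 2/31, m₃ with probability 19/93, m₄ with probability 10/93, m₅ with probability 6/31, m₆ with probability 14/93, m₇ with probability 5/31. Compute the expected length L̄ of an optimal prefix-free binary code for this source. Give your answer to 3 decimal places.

2.774 bits/symbol

Repeatedly combine the two least-probable nodes; the expected code length is the sum of the merged weights.
merge 2/31 + 10/93 → 16/93
merge 11/93 + 14/93 → 25/93
merge 5/31 + 16/93 → 1/3
merge 6/31 + 19/93 → 37/93
merge 25/93 + 1/3 → 56/93
merge 37/93 + 56/93 → 1
L = 16/93 + 25/93 + 1/3 + 37/93 + 56/93 + 1 = 86/31 ≈ 2.774 bits/symbol.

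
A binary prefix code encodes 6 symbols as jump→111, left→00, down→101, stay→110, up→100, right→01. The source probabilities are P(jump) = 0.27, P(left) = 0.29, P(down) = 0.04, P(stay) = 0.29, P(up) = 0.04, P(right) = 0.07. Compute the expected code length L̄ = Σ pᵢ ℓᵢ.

L̄ = Σ pᵢ·ℓᵢ = 0.27·3 + 0.29·2 + 0.04·3 + 0.29·3 + 0.04·3 + 0.07·2 = 2.64 bits/symbol.

2.64 bits/symbol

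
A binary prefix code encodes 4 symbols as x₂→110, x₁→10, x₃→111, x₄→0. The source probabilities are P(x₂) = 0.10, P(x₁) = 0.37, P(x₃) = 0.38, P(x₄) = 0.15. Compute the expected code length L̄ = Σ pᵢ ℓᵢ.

2.33 bits/symbol

L̄ = Σ pᵢ·ℓᵢ = 0.10·3 + 0.37·2 + 0.38·3 + 0.15·1 = 2.33 bits/symbol.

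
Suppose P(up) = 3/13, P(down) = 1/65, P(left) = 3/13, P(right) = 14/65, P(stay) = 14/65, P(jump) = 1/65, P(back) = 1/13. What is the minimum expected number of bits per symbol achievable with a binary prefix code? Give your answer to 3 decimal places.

2.462 bits/symbol

Repeatedly combine the two least-probable nodes; the expected code length is the sum of the merged weights.
merge 1/65 + 1/65 → 2/65
merge 2/65 + 1/13 → 7/65
merge 7/65 + 14/65 → 21/65
merge 14/65 + 3/13 → 29/65
merge 3/13 + 21/65 → 36/65
merge 29/65 + 36/65 → 1
L = 2/65 + 7/65 + 21/65 + 29/65 + 36/65 + 1 = 32/13 ≈ 2.462 bits/symbol.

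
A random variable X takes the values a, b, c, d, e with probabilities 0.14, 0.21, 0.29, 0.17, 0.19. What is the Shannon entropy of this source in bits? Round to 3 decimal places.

2.278 bits

H = −Σ pᵢ log₂ pᵢ.
−0.14·log₂(0.14) = 0.3971
−0.21·log₂(0.21) = 0.4728
−0.29·log₂(0.29) = 0.5179
−0.17·log₂(0.17) = 0.4346
−0.19·log₂(0.19) = 0.4552
Sum ≈ 2.2777 → 2.278 bits.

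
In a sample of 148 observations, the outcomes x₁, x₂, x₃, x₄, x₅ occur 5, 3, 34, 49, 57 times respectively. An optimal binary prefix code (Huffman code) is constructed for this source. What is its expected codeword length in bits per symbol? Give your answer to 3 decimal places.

1.953 bits/symbol

Probabilities are the counts divided by 148.
Repeatedly combine the two least-probable nodes; the expected code length is the sum of the merged weights.
merge 3/148 + 5/148 → 2/37
merge 2/37 + 17/74 → 21/74
merge 21/74 + 49/148 → 91/148
merge 57/148 + 91/148 → 1
L = 2/37 + 21/74 + 91/148 + 1 = 289/148 ≈ 1.953 bits/symbol.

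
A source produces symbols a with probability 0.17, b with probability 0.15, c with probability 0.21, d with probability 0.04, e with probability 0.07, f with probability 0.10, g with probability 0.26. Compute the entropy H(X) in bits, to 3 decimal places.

H = −Σ pᵢ log₂ pᵢ.
−0.17·log₂(0.17) = 0.4346
−0.15·log₂(0.15) = 0.4105
−0.21·log₂(0.21) = 0.4728
−0.04·log₂(0.04) = 0.1858
−0.07·log₂(0.07) = 0.2686
−0.10·log₂(0.10) = 0.3322
−0.26·log₂(0.26) = 0.5053
Sum ≈ 2.6097 → 2.610 bits.

2.610 bits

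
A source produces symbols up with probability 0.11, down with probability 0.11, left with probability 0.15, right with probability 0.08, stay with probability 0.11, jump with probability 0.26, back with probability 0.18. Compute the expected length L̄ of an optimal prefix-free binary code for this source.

2.74 bits/symbol

Repeatedly combine the two least-probable nodes; the expected code length is the sum of the merged weights.
merge 2/25 + 11/100 → 19/100
merge 11/100 + 11/100 → 11/50
merge 3/20 + 9/50 → 33/100
merge 19/100 + 11/50 → 41/100
merge 13/50 + 33/100 → 59/100
merge 41/100 + 59/100 → 1
L = 19/100 + 11/50 + 33/100 + 41/100 + 59/100 + 1 = 137/50 = 2.74 bits/symbol.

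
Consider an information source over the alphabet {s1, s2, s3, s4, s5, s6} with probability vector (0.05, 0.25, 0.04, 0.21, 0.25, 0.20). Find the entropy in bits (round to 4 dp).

2.3391 bits

H = −Σ pᵢ log₂ pᵢ.
−0.05·log₂(0.05) = 0.2161
−0.25·log₂(0.25) = 0.5000
−0.04·log₂(0.04) = 0.1858
−0.21·log₂(0.21) = 0.4728
−0.25·log₂(0.25) = 0.5000
−0.20·log₂(0.20) = 0.4644
Sum ≈ 2.3391 → 2.3391 bits.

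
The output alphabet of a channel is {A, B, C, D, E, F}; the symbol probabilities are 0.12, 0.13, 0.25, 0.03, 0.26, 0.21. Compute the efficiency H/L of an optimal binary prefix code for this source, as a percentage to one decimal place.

97.9%

Entropy H = −Σ p log₂ p ≈ 2.3796 bits.
Huffman merges: 3/100+3/25→3/20; 13/100+3/20→7/25; 21/100+1/4→23/50; 13/50+7/25→27/50; 23/50+27/50→1. L = 243/100 ≈ 2.4300.
Efficiency = H/L = 2.3796/2.4300 = 97.9%.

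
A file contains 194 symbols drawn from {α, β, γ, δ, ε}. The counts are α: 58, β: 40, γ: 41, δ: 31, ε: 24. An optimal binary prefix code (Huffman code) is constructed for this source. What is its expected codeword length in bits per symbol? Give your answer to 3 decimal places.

Probabilities are the counts divided by 194.
Repeatedly combine the two least-probable nodes; the expected code length is the sum of the merged weights.
merge 12/97 + 31/194 → 55/194
merge 20/97 + 41/194 → 81/194
merge 55/194 + 29/97 → 113/194
merge 81/194 + 113/194 → 1
L = 55/194 + 81/194 + 113/194 + 1 = 443/194 ≈ 2.284 bits/symbol.

2.284 bits/symbol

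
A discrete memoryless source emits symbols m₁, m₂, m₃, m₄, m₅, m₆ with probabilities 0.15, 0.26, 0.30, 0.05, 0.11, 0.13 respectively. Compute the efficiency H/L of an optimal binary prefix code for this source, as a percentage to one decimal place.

97.8%

Entropy H = −Σ p log₂ p ≈ 2.3860 bits.
Huffman merges: 1/20+11/100→4/25; 13/100+3/20→7/25; 4/25+13/50→21/50; 7/25+3/10→29/50; 21/50+29/50→1. L = 61/25 ≈ 2.4400.
Efficiency = H/L = 2.3860/2.4400 = 97.8%.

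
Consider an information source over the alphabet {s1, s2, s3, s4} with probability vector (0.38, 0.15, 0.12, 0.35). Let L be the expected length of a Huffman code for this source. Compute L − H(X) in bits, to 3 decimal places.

Entropy H = −Σ p log₂ p ≈ 1.8382 bits.
Huffman merges: 3/25+3/20→27/100; 27/100+7/20→31/50; 19/50+31/50→1. L = 189/100 ≈ 1.8900.
L − H = 1.8900 − 1.8382 = 0.052 bits.

0.052 bits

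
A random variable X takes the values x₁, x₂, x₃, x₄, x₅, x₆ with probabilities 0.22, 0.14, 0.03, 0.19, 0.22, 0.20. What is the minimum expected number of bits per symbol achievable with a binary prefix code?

Repeatedly combine the two least-probable nodes; the expected code length is the sum of the merged weights.
merge 3/100 + 7/50 → 17/100
merge 17/100 + 19/100 → 9/25
merge 1/5 + 11/50 → 21/50
merge 11/50 + 9/25 → 29/50
merge 21/50 + 29/50 → 1
L = 17/100 + 9/25 + 21/50 + 29/50 + 1 = 253/100 = 2.53 bits/symbol.

2.53 bits/symbol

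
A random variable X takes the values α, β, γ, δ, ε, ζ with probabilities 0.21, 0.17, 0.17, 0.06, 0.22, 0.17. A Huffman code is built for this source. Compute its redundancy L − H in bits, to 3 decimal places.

0.069 bits

Entropy H = −Σ p log₂ p ≈ 2.5007 bits.
Huffman merges: 3/50+17/100→23/100; 17/100+17/100→17/50; 21/100+11/50→43/100; 23/100+17/50→57/100; 43/100+57/100→1. L = 257/100 ≈ 2.5700.
L − H = 2.5700 − 2.5007 = 0.069 bits.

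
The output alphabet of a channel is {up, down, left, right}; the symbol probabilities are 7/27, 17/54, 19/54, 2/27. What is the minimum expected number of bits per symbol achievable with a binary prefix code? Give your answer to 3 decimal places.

Repeatedly combine the two least-probable nodes; the expected code length is the sum of the merged weights.
merge 2/27 + 7/27 → 1/3
merge 17/54 + 1/3 → 35/54
merge 19/54 + 35/54 → 1
L = 1/3 + 35/54 + 1 = 107/54 ≈ 1.981 bits/symbol.

1.981 bits/symbol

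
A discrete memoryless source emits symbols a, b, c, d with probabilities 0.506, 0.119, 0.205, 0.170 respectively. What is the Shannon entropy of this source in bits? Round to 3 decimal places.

1.766 bits

H = −Σ pᵢ log₂ pᵢ.
−0.506·log₂(0.506) = 0.4973
−0.119·log₂(0.119) = 0.3654
−0.205·log₂(0.205) = 0.4687
−0.170·log₂(0.170) = 0.4346
Sum ≈ 1.7660 → 1.766 bits.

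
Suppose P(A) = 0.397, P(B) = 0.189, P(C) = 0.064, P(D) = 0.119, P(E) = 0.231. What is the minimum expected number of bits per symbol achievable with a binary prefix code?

Repeatedly combine the two least-probable nodes; the expected code length is the sum of the merged weights.
merge 8/125 + 119/1000 → 183/1000
merge 183/1000 + 189/1000 → 93/250
merge 231/1000 + 93/250 → 603/1000
merge 397/1000 + 603/1000 → 1
L = 183/1000 + 93/250 + 603/1000 + 1 = 1079/500 = 2.158 bits/symbol.

2.158 bits/symbol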